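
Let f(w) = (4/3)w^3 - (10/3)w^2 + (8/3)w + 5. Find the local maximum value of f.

f'(w) = 4w^2 - (20/3)w + 8/3. Setting f'(w) = 0 gives w ∈ {2/3, 1}.
f''(w) = 8w - 20/3. f''(2/3) = -4/3 < 0 ⇒ local maximum; f''(1) = 4/3 > 0 ⇒ local minimum.
Thus f has its local maximum at w = 2/3, with value 461/81.

461/81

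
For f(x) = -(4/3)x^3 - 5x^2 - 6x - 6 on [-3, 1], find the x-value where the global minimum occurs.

f'(x) = -4x^2 - 10x - 6, which vanishes at x = -3/2 and x = -1.
Evaluating at the critical points and endpoints: f(-3) = 3,  f(-3/2) = -15/4,  f(-1) = -11/3,  f(1) = -55/3.
So the minimum is f(1) = -55/3.

1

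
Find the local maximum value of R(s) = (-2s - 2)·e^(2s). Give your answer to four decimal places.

0.0498

R'(s) = (-2)·e^(2s) + (-2s - 2)·2·e^(2s) = (-4s - 6)·e^(2s). Since e^(2s) > 0, the only critical point is s = -3/2.
R''(-3/2) has the same sign as -4 < 0, so this is a local maximum.
R(-3/2) = (1)·e^(-3) ≈ 0.0498.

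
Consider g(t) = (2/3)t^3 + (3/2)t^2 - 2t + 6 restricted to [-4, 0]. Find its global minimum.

Differentiating, g'(t) = 2t^2 + 3t - 2; whose only zero in [-4, 0] is t = -2.
Compare values at every candidate in [-4, 0]: g(-4) = -14/3,  g(-2) = 32/3,  g(0) = 6.
Hence the absolute minimum is -14/3 at t = -4.

-14/3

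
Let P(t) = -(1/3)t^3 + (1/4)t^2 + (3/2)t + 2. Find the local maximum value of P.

P'(t) = -t^2 + (1/2)t + 3/2 = 0 at t = -1, 3/2.
P''(t) = -2t + 1/2. P''(-1) = 5/2 > 0 ⇒ local minimum; P''(3/2) = -5/2 < 0 ⇒ local maximum.
The local maximum is P(3/2) = 59/16.

59/16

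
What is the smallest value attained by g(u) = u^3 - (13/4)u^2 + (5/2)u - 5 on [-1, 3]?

-47/4

Differentiating, g'(u) = 3u^2 - (13/2)u + 5/2; which vanishes at u = 1/2 and u = 5/3.
Compare values at every candidate in [-1, 3]: g(-1) = -47/4,  g(1/2) = -71/16,  g(5/3) = -565/108,  g(3) = 1/4.
Hence the absolute minimum is -47/4 at u = -1.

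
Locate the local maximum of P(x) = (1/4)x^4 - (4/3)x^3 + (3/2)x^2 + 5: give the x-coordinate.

P'(x) = x^3 - 4x^2 + 3x = 0 at x = 0, 1, 3.
Second-derivative test with P''(x) = 3x^2 - 8x + 3: P''(0) = 3 > 0 ⇒ local minimum; P''(1) = -2 < 0 ⇒ local maximum; P''(3) = 6 > 0 ⇒ local minimum.
So the local maximum value is P(1) = 65/12.

1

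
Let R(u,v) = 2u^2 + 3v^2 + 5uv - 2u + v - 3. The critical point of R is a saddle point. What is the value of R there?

21

∂R/∂u = 4u + 5v - 2 = 0 and ∂R/∂v = 5u + 6v + 1 = 0, so (u, v) = (-17, 14).
The Hessian has R_{uu} = 4, R_{vv} = 6, R_{uv} = 5, giving D = -1 < 0, so the point is a saddle point.
R(-17, 14) = 21.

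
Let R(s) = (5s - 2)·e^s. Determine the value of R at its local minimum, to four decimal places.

By the product rule, R'(s) = (5s + 3)·e^s. Since e^s > 0, the only critical point is s = -3/5.
R''(-3/5) has the same sign as 5 > 0, so this is a local minimum.
R(-3/5) = (-5)·e^(-3/5) ≈ -2.7441.

-2.7441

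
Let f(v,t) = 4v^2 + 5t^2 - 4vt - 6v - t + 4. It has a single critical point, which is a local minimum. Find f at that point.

3/4

∂f/∂v = 8v - 4t - 6 = 0 and ∂f/∂t = -4v + 10t - 1 = 0, so (v, t) = (1, 1/2).
The Hessian has f_{vv} = 8, f_{tt} = 10, f_{vt} = -4, giving D = 64 > 0 with f_{vv} > 0, so the point is a local minimum.
f(1, 1/2) = 3/4.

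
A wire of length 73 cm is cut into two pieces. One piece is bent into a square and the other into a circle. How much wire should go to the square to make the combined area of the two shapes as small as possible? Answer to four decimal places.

40.8872

Let x be the length used for the square. Square side x/4; circle radius (73−x)/(2π).
A(x) = (x/4)² + π·((73−x)/(2π))² = x²/16 + (73−x)²/(4π) for 0 ≤ x ≤ 73. A'(x) = x/8 − (73−x)/(2π) = 0 gives x = 4·73/(π+4) ≈ 40.8872.
A'' = 1/8 + 1/(2π) > 0, so this gives the minimum combined area; x ≈ 40.8872 cm to the square.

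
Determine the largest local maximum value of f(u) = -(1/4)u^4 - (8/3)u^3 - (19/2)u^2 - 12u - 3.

23/12

f'(u) = -u^3 - 8u^2 - 19u - 12. Setting f'(u) = 0 gives u ∈ {-4, -3, -1}.
Since f''(u) = -3u^2 - 16u - 19, we get f''(-4) = -3 < 0 ⇒ local maximum; f''(-3) = 2 > 0 ⇒ local minimum; f''(-1) = -6 < 0 ⇒ local maximum.
Thus f has its largest local maximum at u = -1, with value 23/12.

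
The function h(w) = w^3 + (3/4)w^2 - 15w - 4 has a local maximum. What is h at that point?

361/16

Critical points: h'(w) = 3w^2 + (3/2)w - 15 vanishes at w = -5/2, 2.
Second-derivative test with h''(w) = 6w + 3/2: h''(-5/2) = -27/2 < 0 ⇒ local maximum; h''(2) = 27/2 > 0 ⇒ local minimum.
So the local maximum value is h(-5/2) = 361/16.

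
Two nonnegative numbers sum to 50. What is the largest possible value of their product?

625

With x + y = 50, the product is P(x) = x(50 − x).
P'(x) = 50 − 2x = 0 gives x = 25; P'' = −2 < 0, so this is the maximum.
P = 25·25 = 625.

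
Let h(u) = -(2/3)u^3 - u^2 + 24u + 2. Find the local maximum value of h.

h'(u) = -2u^2 - 2u + 24. Setting h'(u) = 0 gives u ∈ {-4, 3}.
Since h''(u) = -4u - 2, we get h''(-4) = 14 > 0 ⇒ local minimum; h''(3) = -14 < 0 ⇒ local maximum.
The local maximum is h(3) = 47.

47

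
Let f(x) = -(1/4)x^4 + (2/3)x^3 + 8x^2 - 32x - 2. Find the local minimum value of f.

f'(x) = -x^3 + 2x^2 + 16x - 32 = 0 at x = -4, 2, 4.
Second-derivative test with f''(x) = -3x^2 + 4x + 16: f''(-4) = -48 < 0 ⇒ local maximum; f''(2) = 12 > 0 ⇒ local minimum; f''(4) = -16 < 0 ⇒ local maximum.
Thus f has its local minimum at x = 2, with value -98/3.

-98/3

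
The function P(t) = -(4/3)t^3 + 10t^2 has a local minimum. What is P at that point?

P'(t) = -4t^2 + 20t. Setting P'(t) = 0 gives t ∈ {0, 5}.
Since P''(t) = -8t + 20, we get P''(0) = 20 > 0 ⇒ local minimum; P''(5) = -20 < 0 ⇒ local maximum.
The local minimum is P(0) = 0.

0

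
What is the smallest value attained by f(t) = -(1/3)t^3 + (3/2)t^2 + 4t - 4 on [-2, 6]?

-37/6

f'(t) = -t^2 + 3t + 4, which vanishes at t = -1 and t = 4.
Candidates: f(-2) = -10/3,  f(-1) = -37/6,  f(4) = 44/3,  f(6) = 2.
So the minimum is f(-1) = -37/6.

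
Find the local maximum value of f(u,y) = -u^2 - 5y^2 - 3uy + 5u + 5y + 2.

∂f/∂u = -2u - 3y + 5 = 0 and ∂f/∂y = -3u - 10y + 5 = 0, so (u, y) = (35/11, -5/11).
The Hessian has f_{uu} = -2, f_{yy} = -10, f_{uy} = -3, giving D = 11 > 0 with f_{uu} < 0, so the point is a local maximum.
f(35/11, -5/11) = 97/11.

97/11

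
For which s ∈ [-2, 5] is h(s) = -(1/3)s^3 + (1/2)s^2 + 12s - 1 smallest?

The derivative is -s^2 + s + 12, whose only zero in [-2, 5] is s = 4.
Candidates: h(-2) = -61/3,  h(4) = 101/3,  h(5) = 179/6.
The minimum over the interval is -61/3, attained at s = -2.

-2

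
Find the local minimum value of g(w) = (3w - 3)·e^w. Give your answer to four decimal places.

-3.0000

Differentiating with the product rule gives g'(w) = (3w)·e^w. Since e^w > 0, the only critical point is w = 0.
g''(0) has the same sign as 3 > 0, so this is a local minimum.
g(0) = (-3)·e^(0) ≈ -3.0000.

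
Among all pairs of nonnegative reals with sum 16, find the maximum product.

With x + y = 16, the product is P(x) = x(16 − x).
P'(x) = 16 − 2x = 0 gives x = 8; P'' = −2 < 0, so this is the maximum.
P = 8·8 = 64.

64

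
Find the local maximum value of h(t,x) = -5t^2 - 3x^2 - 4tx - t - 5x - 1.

∂h/∂t = -10t - 4x - 1 = 0 and ∂h/∂x = -4t - 6x - 5 = 0, so (t, x) = (7/22, -23/22).
The Hessian has h_{tt} = -10, h_{xx} = -6, h_{tx} = -4, giving D = 44 > 0 with h_{tt} < 0, so the point is a local maximum.
h(7/22, -23/22) = 16/11.

16/11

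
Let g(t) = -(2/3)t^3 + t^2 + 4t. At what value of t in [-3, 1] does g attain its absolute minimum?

g'(t) = -2t^2 + 2t + 4, whose only zero in [-3, 1] is t = -1.
Evaluating at the critical points and endpoints: g(-3) = 15, g(-1) = -7/3, g(1) = 13/3.
The minimum over the interval is -7/3, attained at t = -1.

-1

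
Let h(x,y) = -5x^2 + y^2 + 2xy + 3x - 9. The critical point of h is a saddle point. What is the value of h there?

∂h/∂x = -10x + 2y + 3 = 0 and ∂h/∂y = 2x + 2y = 0, so (x, y) = (1/4, -1/4).
The Hessian has h_{xx} = -10, h_{yy} = 2, h_{xy} = 2, giving D = -24 < 0, so the point is a saddle point.
h(1/4, -1/4) = -69/8.

-69/8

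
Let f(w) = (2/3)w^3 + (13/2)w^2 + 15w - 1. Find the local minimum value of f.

-89/8

Critical points: f'(w) = 2w^2 + 13w + 15 vanishes at w = -5, -3/2.
Since f''(w) = 4w + 13, we get f''(-5) = -7 < 0 ⇒ local maximum; f''(-3/2) = 7 > 0 ⇒ local minimum.
The local minimum is f(-3/2) = -89/8.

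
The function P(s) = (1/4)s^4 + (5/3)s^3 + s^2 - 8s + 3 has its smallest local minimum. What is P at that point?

P'(s) = s^3 + 5s^2 + 2s - 8. Setting P'(s) = 0 gives s ∈ {-4, -2, 1}.
Since P''(s) = 3s^2 + 10s + 2, we get P''(-4) = 10 > 0 ⇒ local minimum; P''(-2) = -6 < 0 ⇒ local maximum; P''(1) = 15 > 0 ⇒ local minimum.
The smallest local minimum is P(1) = -25/12.

-25/12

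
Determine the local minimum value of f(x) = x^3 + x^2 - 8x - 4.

-284/27

Critical points: f'(x) = 3x^2 + 2x - 8 vanishes at x = -2, 4/3.
Second-derivative test with f''(x) = 6x + 2: f''(-2) = -10 < 0 ⇒ local maximum; f''(4/3) = 10 > 0 ⇒ local minimum.
Thus f has its local minimum at x = 4/3, with value -284/27.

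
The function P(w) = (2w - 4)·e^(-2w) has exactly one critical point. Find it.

P'(w) = 2·e^(-2w) + (2w - 4)·(-2)·e^(-2w) = (-4w + 10)·e^(-2w). Since e^(-2w) > 0, the only critical point is w = 5/2.
P''(5/2) has the same sign as -4 < 0, so this is a local maximum.
P(5/2) = (1)·e^(-5) ≈ 0.0067.

5/2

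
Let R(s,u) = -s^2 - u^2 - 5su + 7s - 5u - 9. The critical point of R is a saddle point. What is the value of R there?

∂R/∂s = -2s - 5u + 7 = 0 and ∂R/∂u = -5s - 2u - 5 = 0, so (s, u) = (-13/7, 15/7).
The Hessian has R_{ss} = -2, R_{uu} = -2, R_{su} = -5, giving D = -21 < 0, so the point is a saddle point.
R(-13/7, 15/7) = -146/7.

-146/7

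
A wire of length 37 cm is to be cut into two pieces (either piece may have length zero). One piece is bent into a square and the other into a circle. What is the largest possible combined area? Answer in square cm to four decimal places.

Let x be the length used for the square. Square side x/4; circle radius (37−x)/(2π).
A(x) = (x/4)² + π·((37−x)/(2π))² = x²/16 + (37−x)²/(4π) for 0 ≤ x ≤ 37. A'(x) = x/8 − (37−x)/(2π) = 0 gives x = 4·37/(π+4) ≈ 20.7237.
A'' > 0, so the interior critical point is a minimum; the maximum is at an endpoint. A(0) = 108.9416 and A(37) = 85.5625, so the largest area is 108.9416.

108.9416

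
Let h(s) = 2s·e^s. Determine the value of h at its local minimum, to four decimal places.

-0.7358

Differentiating with the product rule gives h'(s) = (2s + 2)·e^s. Since e^s > 0, the only critical point is s = -1.
h''(-1) has the same sign as 2 > 0, so this is a local minimum.
h(-1) = (-2)·e^(-1) ≈ -0.7358.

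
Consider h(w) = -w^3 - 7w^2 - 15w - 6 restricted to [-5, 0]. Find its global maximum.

Differentiating, h'(w) = -3w^2 - 14w - 15; which vanishes at w = -3 and w = -5/3.
Evaluating at the critical points and endpoints: h(-5) = 19, h(-3) = 3, h(-5/3) = 113/27, h(0) = -6.
So the maximum is h(-5) = 19.

19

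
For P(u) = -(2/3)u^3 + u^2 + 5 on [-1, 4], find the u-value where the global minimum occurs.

Differentiating, P'(u) = -2u^2 + 2u; which vanishes at u = 0 and u = 1.
Compare values at every candidate in [-1, 4]: P(-1) = 20/3; P(0) = 5; P(1) = 16/3; P(4) = -65/3.
The minimum over the interval is -65/3, attained at u = 4.

4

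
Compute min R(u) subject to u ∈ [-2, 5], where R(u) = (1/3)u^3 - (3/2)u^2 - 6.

-44/3

The derivative is u^2 - 3u, which vanishes at u = 0 and u = 3.
Candidates: R(-2) = -44/3, R(0) = -6, R(3) = -21/2, R(5) = -11/6.
Hence the absolute minimum is -44/3 at u = -2.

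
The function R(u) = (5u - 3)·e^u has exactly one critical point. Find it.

By the product rule, R'(u) = (5u + 2)·e^u. Since e^u > 0, the only critical point is u = -2/5.
R''(-2/5) has the same sign as 5 > 0, so this is a local minimum.
R(-2/5) = (-5)·e^(-2/5) ≈ -3.3516.

-2/5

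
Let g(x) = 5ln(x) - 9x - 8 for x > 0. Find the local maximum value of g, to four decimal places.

-15.9389

g'(x) = 5/x − 9 = 0 gives x = 5/9.
g''(x) = -5/x², which is negative for x > 0, so this is a local maximum.
g(5/9) = 5·ln(5/9) - 5 - 8 ≈ -15.9389.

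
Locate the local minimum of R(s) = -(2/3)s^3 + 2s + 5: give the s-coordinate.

Critical points: R'(s) = -2s^2 + 2 vanishes at s = -1, 1.
R''(s) = -4s. R''(-1) = 4 > 0 ⇒ local minimum; R''(1) = -4 < 0 ⇒ local maximum.
The local minimum is R(-1) = 11/3.

-1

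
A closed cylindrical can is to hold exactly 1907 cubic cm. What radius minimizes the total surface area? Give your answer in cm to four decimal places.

6.7203

With radius r and height h, πr²h = 1907 so h = 1907/(πr²), and S(r) = 2πr² + 2πrh = 2πr² + 2·1907/r.
S'(r) = 4πr − 2·1907/r² = 0 ⇒ r³ = 1907/(2π), so r ≈ 6.7203 and h = 2r ≈ 13.4406.
S''(r) = 4π + 4·1907/r³ > 0, so this is the minimum; S ≈ 851.2981.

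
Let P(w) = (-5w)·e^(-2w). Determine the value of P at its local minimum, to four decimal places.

By the product rule, P'(w) = (10w - 5)·e^(-2w). Since e^(-2w) > 0, the only critical point is w = 1/2.
P''(1/2) has the same sign as 10 > 0, so this is a local minimum.
P(1/2) = (-5/2)·e^(-1) ≈ -0.9197.

-0.9197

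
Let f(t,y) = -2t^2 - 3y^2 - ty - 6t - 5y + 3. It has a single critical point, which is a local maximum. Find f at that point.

197/23

∂f/∂t = -4t - y - 6 = 0 and ∂f/∂y = -t - 6y - 5 = 0, so (t, y) = (-31/23, -14/23).
The Hessian has f_{tt} = -4, f_{yy} = -6, f_{ty} = -1, giving D = 23 > 0 with f_{tt} < 0, so the point is a local maximum.
f(-31/23, -14/23) = 197/23.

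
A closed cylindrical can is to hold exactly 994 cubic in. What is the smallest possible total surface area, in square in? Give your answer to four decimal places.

551.3645

With radius r and height h, πr²h = 994 so h = 994/(πr²), and S(r) = 2πr² + 2πrh = 2πr² + 2·994/r.
S'(r) = 4πr − 2·994/r² = 0 ⇒ r³ = 994/(2π), so r ≈ 5.4084 and h = 2r ≈ 10.8168.
S''(r) = 4π + 4·994/r³ > 0, so this is the minimum; S ≈ 551.3645.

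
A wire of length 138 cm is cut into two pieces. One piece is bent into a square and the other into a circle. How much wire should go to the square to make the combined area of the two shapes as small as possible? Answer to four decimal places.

Let x be the length used for the square. Square side x/4; circle radius (138−x)/(2π).
A(x) = (x/4)² + π·((138−x)/(2π))² = x²/16 + (138−x)²/(4π) for 0 ≤ x ≤ 138. A'(x) = x/8 − (138−x)/(2π) = 0 gives x = 4·138/(π+4) ≈ 77.2937.
A'' = 1/8 + 1/(2π) > 0, so this gives the minimum combined area; x ≈ 77.2937 cm to the square.

77.2937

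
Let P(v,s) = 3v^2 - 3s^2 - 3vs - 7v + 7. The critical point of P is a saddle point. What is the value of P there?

56/15

∂P/∂v = 6v - 3s - 7 = 0 and ∂P/∂s = -3v - 6s = 0, so (v, s) = (14/15, -7/15).
The Hessian has P_{vv} = 6, P_{ss} = -6, P_{vs} = -3, giving D = -45 < 0, so the point is a saddle point.
P(14/15, -7/15) = 56/15.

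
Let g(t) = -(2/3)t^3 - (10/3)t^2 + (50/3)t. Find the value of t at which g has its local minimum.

Critical points: g'(t) = -2t^2 - (20/3)t + 50/3 vanishes at t = -5, 5/3.
Second-derivative test with g''(t) = -4t - 20/3: g''(-5) = 40/3 > 0 ⇒ local minimum; g''(5/3) = -40/3 < 0 ⇒ local maximum.
Thus g has its local minimum at t = -5, with value -250/3.

-5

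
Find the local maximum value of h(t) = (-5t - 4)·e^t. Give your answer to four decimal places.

By the product rule, h'(t) = (-5t - 9)·e^t. Since e^t > 0, the only critical point is t = -9/5.
h''(-9/5) has the same sign as -5 < 0, so this is a local maximum.
h(-9/5) = (5)·e^(-9/5) ≈ 0.8265.

0.8265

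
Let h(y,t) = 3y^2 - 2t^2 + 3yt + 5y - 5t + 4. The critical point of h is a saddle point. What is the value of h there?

∂h/∂y = 6y + 3t + 5 = 0 and ∂h/∂t = 3y - 4t - 5 = 0, so (y, t) = (-5/33, -15/11).
The Hessian has h_{yy} = 6, h_{tt} = -4, h_{yt} = 3, giving D = -33 < 0, so the point is a saddle point.
h(-5/33, -15/11) = 232/33.

232/33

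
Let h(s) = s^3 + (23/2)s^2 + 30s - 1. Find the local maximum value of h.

h'(s) = 3s^2 + 23s + 30 = 0 at s = -6, -5/3.
Second-derivative test with h''(s) = 6s + 23: h''(-6) = -13 < 0 ⇒ local maximum; h''(-5/3) = 13 > 0 ⇒ local minimum.
Thus h has its local maximum at s = -6, with value 17.

17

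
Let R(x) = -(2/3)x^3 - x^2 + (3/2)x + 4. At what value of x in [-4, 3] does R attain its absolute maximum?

-4

Differentiating, R'(x) = -2x^2 - 2x + 3/2; which vanishes at x = -3/2 and x = 1/2.
Evaluating at the critical points and endpoints: R(-4) = 74/3,  R(-3/2) = 7/4,  R(1/2) = 53/12,  R(3) = -37/2.
Hence the absolute maximum is 74/3 at x = -4.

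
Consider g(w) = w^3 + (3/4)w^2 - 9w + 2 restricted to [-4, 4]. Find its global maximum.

g'(w) = 3w^2 + (3/2)w - 9, which vanishes at w = -2 and w = 3/2.
Compare values at every candidate in [-4, 4]: g(-4) = -14, g(-2) = 15, g(3/2) = -103/16, g(4) = 42.
Hence the absolute maximum is 42 at w = 4.

42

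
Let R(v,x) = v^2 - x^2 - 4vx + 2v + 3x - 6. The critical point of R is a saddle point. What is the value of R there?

∂R/∂v = 2v - 4x + 2 = 0 and ∂R/∂x = -4v - 2x + 3 = 0, so (v, x) = (2/5, 7/10).
The Hessian has R_{vv} = 2, R_{xx} = -2, R_{vx} = -4, giving D = -20 < 0, so the point is a saddle point.
R(2/5, 7/10) = -91/20.

-91/20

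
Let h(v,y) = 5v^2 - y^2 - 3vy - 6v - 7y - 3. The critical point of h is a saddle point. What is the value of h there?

248/29

∂h/∂v = 10v - 3y - 6 = 0 and ∂h/∂y = -3v - 2y - 7 = 0, so (v, y) = (-9/29, -88/29).
The Hessian has h_{vv} = 10, h_{yy} = -2, h_{vy} = -3, giving D = -29 < 0, so the point is a saddle point.
h(-9/29, -88/29) = 248/29.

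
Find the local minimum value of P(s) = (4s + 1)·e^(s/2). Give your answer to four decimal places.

-2.5972

By the product rule, P'(s) = (2s + 9/2)·e^(s/2). Since e^(s/2) > 0, the only critical point is s = -9/4.
P''(-9/4) has the same sign as 2 > 0, so this is a local minimum.
P(-9/4) = (-8)·e^(-9/8) ≈ -2.5972.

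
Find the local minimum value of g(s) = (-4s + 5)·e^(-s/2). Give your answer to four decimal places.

By the product rule, g'(s) = (2s - 13/2)·e^(-s/2). Since e^(-s/2) > 0, the only critical point is s = 13/4.
g''(13/4) has the same sign as 2 > 0, so this is a local minimum.
g(13/4) = (-8)·e^(-13/8) ≈ -1.5753.

-1.5753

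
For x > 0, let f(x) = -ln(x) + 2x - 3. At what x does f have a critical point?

f'(x) = -1/x + 2 = 0 gives x = 1/2.
f''(x) = 1/x², which is positive for x > 0, so this is a local minimum.
f(1/2) = -1·ln(1/2) + 1 - 3 ≈ -1.3069.

1/2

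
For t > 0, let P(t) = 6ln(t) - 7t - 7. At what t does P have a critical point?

P'(t) = 6/t − 7 = 0 gives t = 6/7.
P''(t) = -6/t², which is negative for t > 0, so this is a local maximum.
P(6/7) = 6·ln(6/7) - 6 - 7 ≈ -13.9249.

6/7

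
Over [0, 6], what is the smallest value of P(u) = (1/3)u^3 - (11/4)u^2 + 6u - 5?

P'(u) = u^2 - (11/2)u + 6, which vanishes at u = 3/2 and u = 4.
Evaluating at the critical points and endpoints: P(0) = -5,  P(3/2) = -17/16,  P(4) = -11/3,  P(6) = 4.
Hence the absolute minimum is -5 at u = 0.

-5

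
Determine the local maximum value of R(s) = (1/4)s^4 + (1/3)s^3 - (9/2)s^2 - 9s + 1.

65/12

R'(s) = s^3 + s^2 - 9s - 9. Setting R'(s) = 0 gives s ∈ {-3, -1, 3}.
Since R''(s) = 3s^2 + 2s - 9, we get R''(-3) = 12 > 0 ⇒ local minimum; R''(-1) = -8 < 0 ⇒ local maximum; R''(3) = 24 > 0 ⇒ local minimum.
So the local maximum value is R(-1) = 65/12.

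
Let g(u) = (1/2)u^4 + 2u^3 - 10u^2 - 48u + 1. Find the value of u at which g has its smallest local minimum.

3

g'(u) = 2u^3 + 6u^2 - 20u - 48 = 0 at u = -4, -2, 3.
g''(u) = 6u^2 + 12u - 20. g''(-4) = 28 > 0 ⇒ local minimum; g''(-2) = -20 < 0 ⇒ local maximum; g''(3) = 70 > 0 ⇒ local minimum.
Thus g has its smallest local minimum at u = 3, with value -277/2.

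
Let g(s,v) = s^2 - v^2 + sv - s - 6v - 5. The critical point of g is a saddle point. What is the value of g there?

4/5

∂g/∂s = 2s + v - 1 = 0 and ∂g/∂v = s - 2v - 6 = 0, so (s, v) = (8/5, -11/5).
The Hessian has g_{ss} = 2, g_{vv} = -2, g_{sv} = 1, giving D = -5 < 0, so the point is a saddle point.
g(8/5, -11/5) = 4/5.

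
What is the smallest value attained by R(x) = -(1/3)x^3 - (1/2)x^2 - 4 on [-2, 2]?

Differentiating, R'(x) = -x^2 - x; which vanishes at x = -1 and x = 0.
Candidates: R(-2) = -10/3; R(-1) = -25/6; R(0) = -4; R(2) = -26/3.
Hence the absolute minimum is -26/3 at x = 2.

-26/3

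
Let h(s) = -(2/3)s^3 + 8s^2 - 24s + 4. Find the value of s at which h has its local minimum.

2

Critical points: h'(s) = -2s^2 + 16s - 24 vanishes at s = 2, 6.
h''(s) = -4s + 16. h''(2) = 8 > 0 ⇒ local minimum; h''(6) = -8 < 0 ⇒ local maximum.
So the local minimum value is h(2) = -52/3.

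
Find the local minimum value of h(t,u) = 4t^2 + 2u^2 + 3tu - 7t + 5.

∂h/∂t = 8t + 3u - 7 = 0 and ∂h/∂u = 3t + 4u = 0, so (t, u) = (28/23, -21/23).
The Hessian has h_{tt} = 8, h_{uu} = 4, h_{tu} = 3, giving D = 23 > 0 with h_{tt} > 0, so the point is a local minimum.
h(28/23, -21/23) = 17/23.

17/23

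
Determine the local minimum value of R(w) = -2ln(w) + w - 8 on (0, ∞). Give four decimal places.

R'(w) = -2/w + 1 = 0 gives w = 2.
R''(w) = 2/w², which is positive for w > 0, so this is a local minimum.
R(2) = -2·ln(2) + 2 - 8 ≈ -7.3863.

-7.3863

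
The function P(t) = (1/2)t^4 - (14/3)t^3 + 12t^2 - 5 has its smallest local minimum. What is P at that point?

-5

Critical points: P'(t) = 2t^3 - 14t^2 + 24t vanishes at t = 0, 3, 4.
Since P''(t) = 6t^2 - 28t + 24, we get P''(0) = 24 > 0 ⇒ local minimum; P''(3) = -6 < 0 ⇒ local maximum; P''(4) = 8 > 0 ⇒ local minimum.
The smallest local minimum is P(0) = -5.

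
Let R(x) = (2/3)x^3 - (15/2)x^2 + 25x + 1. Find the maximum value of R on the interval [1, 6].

R'(x) = 2x^2 - 15x + 25, which vanishes at x = 5/2 and x = 5.
Evaluating at the critical points and endpoints: R(1) = 115/6, R(5/2) = 649/24, R(5) = 131/6, R(6) = 25.
Hence the absolute maximum is 649/24 at x = 5/2.

649/24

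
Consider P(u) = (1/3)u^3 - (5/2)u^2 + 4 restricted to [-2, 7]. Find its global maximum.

4

The derivative is u^2 - 5u, which vanishes at u = 0 and u = 5.
Candidates: P(-2) = -26/3, P(0) = 4, P(5) = -101/6, P(7) = -25/6.
Hence the absolute maximum is 4 at u = 0.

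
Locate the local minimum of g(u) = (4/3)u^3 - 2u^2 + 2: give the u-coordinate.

1

g'(u) = 4u^2 - 4u. Setting g'(u) = 0 gives u ∈ {0, 1}.
Since g''(u) = 8u - 4, we get g''(0) = -4 < 0 ⇒ local maximum; g''(1) = 4 > 0 ⇒ local minimum.
Thus g has its local minimum at u = 1, with value 4/3.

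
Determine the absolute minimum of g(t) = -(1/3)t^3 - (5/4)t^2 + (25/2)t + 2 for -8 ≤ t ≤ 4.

The derivative is -t^2 - (5/2)t + 25/2, which vanishes at t = -5 and t = 5/2.
Compare values at every candidate in [-8, 4]: g(-8) = -22/3; g(-5) = -601/12; g(5/2) = 971/48; g(4) = 32/3.
So the minimum is g(-5) = -601/12.

-601/12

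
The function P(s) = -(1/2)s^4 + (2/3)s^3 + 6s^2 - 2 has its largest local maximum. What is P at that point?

59/2

P'(s) = -2s^3 + 2s^2 + 12s. Setting P'(s) = 0 gives s ∈ {-2, 0, 3}.
Second-derivative test with P''(s) = -6s^2 + 4s + 12: P''(-2) = -20 < 0 ⇒ local maximum; P''(0) = 12 > 0 ⇒ local minimum; P''(3) = -30 < 0 ⇒ local maximum.
The largest local maximum is P(3) = 59/2.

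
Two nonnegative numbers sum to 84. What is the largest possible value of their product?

With x + y = 84, the product is P(x) = x(84 − x).
P'(x) = 84 − 2x = 0 gives x = 42; P'' = −2 < 0, so this is the maximum.
P = 42·42 = 1764.

1764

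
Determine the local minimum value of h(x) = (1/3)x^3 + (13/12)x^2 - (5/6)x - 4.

-1343/324

h'(x) = x^2 + (13/6)x - 5/6 = 0 at x = -5/2, 1/3.
Second-derivative test with h''(x) = 2x + 13/6: h''(-5/2) = -17/6 < 0 ⇒ local maximum; h''(1/3) = 17/6 > 0 ⇒ local minimum.
Thus h has its local minimum at x = 1/3, with value -1343/324.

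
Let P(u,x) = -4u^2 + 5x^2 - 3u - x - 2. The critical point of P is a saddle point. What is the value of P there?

∂P/∂u = -8u - 3 = 0 and ∂P/∂x = 10x - 1 = 0, so (u, x) = (-3/8, 1/10).
The Hessian has P_{uu} = -8, P_{xx} = 10, P_{ux} = 0, giving D = -80 < 0, so the point is a saddle point.
P(-3/8, 1/10) = -119/80.

-119/80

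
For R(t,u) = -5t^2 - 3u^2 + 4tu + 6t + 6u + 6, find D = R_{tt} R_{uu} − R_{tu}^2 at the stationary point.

44

∂R/∂t = -10t + 4u + 6 = 0 and ∂R/∂u = 4t - 6u + 6 = 0, so (t, u) = (15/11, 21/11).
The Hessian has R_{tt} = -10, R_{uu} = -6, R_{tu} = 4, giving D = 44 > 0 with R_{tt} < 0, so the point is a local maximum.
D = (-10)·(-6) − (4)^2 = 44.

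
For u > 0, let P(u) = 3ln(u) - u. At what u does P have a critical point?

P'(u) = 3/u − 1 = 0 gives u = 3.
P''(u) = -3/u², which is negative for u > 0, so this is a local maximum.
P(3) = 3·ln(3) - 3 ≈ 0.2958.

3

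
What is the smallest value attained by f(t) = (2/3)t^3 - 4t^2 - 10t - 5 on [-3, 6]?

f'(t) = 2t^2 - 8t - 10, which vanishes at t = -1 and t = 5.
Candidates: f(-3) = -29,  f(-1) = 1/3,  f(5) = -215/3,  f(6) = -65.
Hence the absolute minimum is -215/3 at t = 5.

-215/3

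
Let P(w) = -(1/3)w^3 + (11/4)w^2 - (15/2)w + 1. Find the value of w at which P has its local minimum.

5/2

Critical points: P'(w) = -w^2 + (11/2)w - 15/2 vanishes at w = 5/2, 3.
P''(w) = -2w + 11/2. P''(5/2) = 1/2 > 0 ⇒ local minimum; P''(3) = -1/2 < 0 ⇒ local maximum.
Thus P has its local minimum at w = 5/2, with value -277/48.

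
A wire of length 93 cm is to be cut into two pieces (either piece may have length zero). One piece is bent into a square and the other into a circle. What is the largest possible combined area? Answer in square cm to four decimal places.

688.2656

Let x be the length used for the square. Square side x/4; circle radius (93−x)/(2π).
A(x) = (x/4)² + π·((93−x)/(2π))² = x²/16 + (93−x)²/(4π) for 0 ≤ x ≤ 93. A'(x) = x/8 − (93−x)/(2π) = 0 gives x = 4·93/(π+4) ≈ 52.0892.
A'' > 0, so the interior critical point is a minimum; the maximum is at an endpoint. A(0) = 688.2656 and A(93) = 540.5625, so the largest area is 688.2656.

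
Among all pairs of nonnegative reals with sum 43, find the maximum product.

With x + y = 43, the product is P(x) = x(43 − x).
P'(x) = 43 − 2x = 0 gives x = 43/2; P'' = −2 < 0, so this is the maximum.
P = 43/2·43/2 = 1849/4.

1849/4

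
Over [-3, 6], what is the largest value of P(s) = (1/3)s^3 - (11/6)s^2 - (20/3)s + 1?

Differentiating, P'(s) = s^2 - (11/3)s - 20/3; which vanishes at s = -4/3 and s = 5.
Evaluating at the critical points and endpoints: P(-3) = -9/2, P(-4/3) = 473/81, P(5) = -73/2, P(6) = -33.
The maximum over the interval is 473/81, attained at s = -4/3.

473/81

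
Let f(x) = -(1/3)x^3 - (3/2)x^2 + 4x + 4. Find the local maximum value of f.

37/6

f'(x) = -x^2 - 3x + 4. Setting f'(x) = 0 gives x ∈ {-4, 1}.
Since f''(x) = -2x - 3, we get f''(-4) = 5 > 0 ⇒ local minimum; f''(1) = -5 < 0 ⇒ local maximum.
Thus f has its local maximum at x = 1, with value 37/6.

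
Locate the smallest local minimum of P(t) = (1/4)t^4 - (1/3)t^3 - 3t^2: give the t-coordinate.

Critical points: P'(t) = t^3 - t^2 - 6t vanishes at t = -2, 0, 3.
Since P''(t) = 3t^2 - 2t - 6, we get P''(-2) = 10 > 0 ⇒ local minimum; P''(0) = -6 < 0 ⇒ local maximum; P''(3) = 15 > 0 ⇒ local minimum.
The smallest local minimum is P(3) = -63/4.

3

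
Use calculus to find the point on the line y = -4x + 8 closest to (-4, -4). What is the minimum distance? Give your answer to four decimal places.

6.7910

Minimize D(x)^2 = (x + 4)^2 + (-4x + 12)^2.
d/dx[D^2] = 2(x + 4) + 2·(-4)·(-4x + 12) = 0 ⇒ x = 44/17.
Then y = -40/17 and the distance is √(784/17) ≈ 6.7910.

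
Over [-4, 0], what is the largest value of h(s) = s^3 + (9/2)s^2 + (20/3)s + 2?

h'(s) = 3s^2 + 9s + 20/3, which vanishes at s = -5/3 and s = -4/3.
Evaluating at the critical points and endpoints: h(-4) = -50/3, h(-5/3) = -67/54, h(-4/3) = -34/27, h(0) = 2.
The maximum over the interval is 2, attained at s = 0.

2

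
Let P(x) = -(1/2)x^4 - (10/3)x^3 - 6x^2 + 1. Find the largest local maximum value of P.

1

P'(x) = -2x^3 - 10x^2 - 12x. Setting P'(x) = 0 gives x ∈ {-3, -2, 0}.
Since P''(x) = -6x^2 - 20x - 12, we get P''(-3) = -6 < 0 ⇒ local maximum; P''(-2) = 4 > 0 ⇒ local minimum; P''(0) = -12 < 0 ⇒ local maximum.
So the largest local maximum value is P(0) = 1.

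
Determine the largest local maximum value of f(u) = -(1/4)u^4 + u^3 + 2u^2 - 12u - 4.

Critical points: f'(u) = -u^3 + 3u^2 + 4u - 12 vanishes at u = -2, 2, 3.
Since f''(u) = -3u^2 + 6u + 4, we get f''(-2) = -20 < 0 ⇒ local maximum; f''(2) = 4 > 0 ⇒ local minimum; f''(3) = -5 < 0 ⇒ local maximum.
Thus f has its largest local maximum at u = -2, with value 16.

16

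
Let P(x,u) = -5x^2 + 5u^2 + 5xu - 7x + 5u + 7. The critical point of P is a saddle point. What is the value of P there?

234/25

∂P/∂x = -10x + 5u - 7 = 0 and ∂P/∂u = 5x + 10u + 5 = 0, so (x, u) = (-19/25, -3/25).
The Hessian has P_{xx} = -10, P_{uu} = 10, P_{xu} = 5, giving D = -125 < 0, so the point is a saddle point.
P(-19/25, -3/25) = 234/25.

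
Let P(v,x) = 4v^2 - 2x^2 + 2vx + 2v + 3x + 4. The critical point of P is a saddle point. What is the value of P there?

∂P/∂v = 8v + 2x + 2 = 0 and ∂P/∂x = 2v - 4x + 3 = 0, so (v, x) = (-7/18, 5/9).
The Hessian has P_{vv} = 8, P_{xx} = -4, P_{vx} = 2, giving D = -36 < 0, so the point is a saddle point.
P(-7/18, 5/9) = 40/9.

40/9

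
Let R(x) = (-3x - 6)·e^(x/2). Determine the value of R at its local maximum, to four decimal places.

0.8120

Differentiating with the product rule gives R'(x) = (-(3/2)x - 6)·e^(x/2). Since e^(x/2) > 0, the only critical point is x = -4.
R''(-4) has the same sign as -3/2 < 0, so this is a local maximum.
R(-4) = (6)·e^(-2) ≈ 0.8120.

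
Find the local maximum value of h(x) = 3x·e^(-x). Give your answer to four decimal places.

1.1036

h'(x) = 3·e^(-x) + (3x)·(-1)·e^(-x) = (-3x + 3)·e^(-x). Since e^(-x) > 0, the only critical point is x = 1.
h''(1) has the same sign as -3 < 0, so this is a local maximum.
h(1) = (3)·e^(-1) ≈ 1.1036.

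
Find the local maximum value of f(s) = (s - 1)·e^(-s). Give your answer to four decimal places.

0.1353

f'(s) = 1·e^(-s) + (s - 1)·(-1)·e^(-s) = (-s + 2)·e^(-s). Since e^(-s) > 0, the only critical point is s = 2.
f''(2) has the same sign as -1 < 0, so this is a local maximum.
f(2) = (1)·e^(-2) ≈ 0.1353.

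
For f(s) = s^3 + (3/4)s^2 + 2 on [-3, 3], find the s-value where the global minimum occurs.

Differentiating, f'(s) = 3s^2 + (3/2)s; which vanishes at s = -1/2 and s = 0.
Evaluating at the critical points and endpoints: f(-3) = -73/4, f(-1/2) = 33/16, f(0) = 2, f(3) = 143/4.
Hence the absolute minimum is -73/4 at s = -3.

-3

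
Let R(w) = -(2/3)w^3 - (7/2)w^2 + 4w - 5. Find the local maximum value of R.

R'(w) = -2w^2 - 7w + 4. Setting R'(w) = 0 gives w ∈ {-4, 1/2}.
Second-derivative test with R''(w) = -4w - 7: R''(-4) = 9 > 0 ⇒ local minimum; R''(1/2) = -9 < 0 ⇒ local maximum.
So the local maximum value is R(1/2) = -95/24.

-95/24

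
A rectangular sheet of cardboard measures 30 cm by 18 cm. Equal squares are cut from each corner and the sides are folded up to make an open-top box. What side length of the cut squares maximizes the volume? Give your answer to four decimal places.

3.6411

With cut size x, the volume is V(x) = x(30 − 2x)(18 − 2x) for 0 < x < 9.
V'(x) = 12x^2 − 192x + 540. Setting V'(x) = 0 gives x ≈ 3.6411 (the root in (0, 9)).
V''(x) = 24x − 192 is negative there, so this is the maximum; V ≈ 886.5526.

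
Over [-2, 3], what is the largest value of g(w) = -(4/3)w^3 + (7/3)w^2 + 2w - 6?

The derivative is -4w^2 + (14/3)w + 2, which vanishes at w = -1/3 and w = 3/2.
Candidates: g(-2) = 10, g(-1/3) = -515/81, g(3/2) = -9/4, g(3) = -15.
Hence the absolute maximum is 10 at w = -2.

10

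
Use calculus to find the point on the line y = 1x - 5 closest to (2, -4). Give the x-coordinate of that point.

3/2

Minimize D(x)^2 = (x - 2)^2 + (x - 1)^2.
d/dx[D^2] = 2(x - 2) + 2·1·(x - 1) = 0 ⇒ x = 3/2.
Then y = -7/2 and the distance is √(1/2) ≈ 0.7071.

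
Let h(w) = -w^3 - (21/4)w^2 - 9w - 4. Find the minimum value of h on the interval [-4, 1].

-77/4

h'(w) = -3w^2 - (21/2)w - 9, which vanishes at w = -2 and w = -3/2.
Evaluating at the critical points and endpoints: h(-4) = 12; h(-2) = 1; h(-3/2) = 17/16; h(1) = -77/4.
So the minimum is h(1) = -77/4.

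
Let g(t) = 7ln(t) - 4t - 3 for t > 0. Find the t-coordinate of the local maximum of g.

7/4

g'(t) = 7/t − 4 = 0 gives t = 7/4.
g''(t) = -7/t², which is negative for t > 0, so this is a local maximum.
g(7/4) = 7·ln(7/4) - 7 - 3 ≈ -6.0827.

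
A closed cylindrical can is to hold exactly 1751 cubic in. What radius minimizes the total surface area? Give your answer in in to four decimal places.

6.5318

With radius r and height h, πr²h = 1751 so h = 1751/(πr²), and S(r) = 2πr² + 2πrh = 2πr² + 2·1751/r.
S'(r) = 4πr − 2·1751/r² = 0 ⇒ r³ = 1751/(2π), so r ≈ 6.5318 and h = 2r ≈ 13.0637.
S''(r) = 4π + 4·1751/r³ > 0, so this is the minimum; S ≈ 804.2146.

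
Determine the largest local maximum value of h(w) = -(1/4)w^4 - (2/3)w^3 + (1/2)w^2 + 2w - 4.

h'(w) = -w^3 - 2w^2 + w + 2 = 0 at w = -2, -1, 1.
Second-derivative test with h''(w) = -3w^2 - 4w + 1: h''(-2) = -3 < 0 ⇒ local maximum; h''(-1) = 2 > 0 ⇒ local minimum; h''(1) = -6 < 0 ⇒ local maximum.
Thus h has its largest local maximum at w = 1, with value -29/12.

-29/12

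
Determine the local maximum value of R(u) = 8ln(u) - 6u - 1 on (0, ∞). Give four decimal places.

R'(u) = 8/u − 6 = 0 gives u = 4/3.
R''(u) = -8/u², which is negative for u > 0, so this is a local maximum.
R(4/3) = 8·ln(4/3) - 8 - 1 ≈ -6.6985.

-6.6985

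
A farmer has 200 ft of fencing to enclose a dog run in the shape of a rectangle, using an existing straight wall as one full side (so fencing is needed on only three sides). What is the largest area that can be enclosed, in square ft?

5000

Let the sides perpendicular to the wall have length x and the parallel side y, so 2x + y = 200 and the area is A = xy = x(200 − 2x).
A'(x) = 200 − 4x = 0 gives x = 50, and A''(x) = −4 < 0 confirms a maximum.
Then y = 200 − 2·50 = 100 and A = 5000.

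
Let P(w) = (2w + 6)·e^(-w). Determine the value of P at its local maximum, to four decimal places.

P'(w) = 2·e^(-w) + (2w + 6)·(-1)·e^(-w) = (-2w - 4)·e^(-w). Since e^(-w) > 0, the only critical point is w = -2.
P''(-2) has the same sign as -2 < 0, so this is a local maximum.
P(-2) = (2)·e^(2) ≈ 14.7781.

14.7781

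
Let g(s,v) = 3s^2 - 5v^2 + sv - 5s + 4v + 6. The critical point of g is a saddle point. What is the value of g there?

309/61

∂g/∂s = 6s + v - 5 = 0 and ∂g/∂v = s - 10v + 4 = 0, so (s, v) = (46/61, 29/61).
The Hessian has g_{ss} = 6, g_{vv} = -10, g_{sv} = 1, giving D = -61 < 0, so the point is a saddle point.
g(46/61, 29/61) = 309/61.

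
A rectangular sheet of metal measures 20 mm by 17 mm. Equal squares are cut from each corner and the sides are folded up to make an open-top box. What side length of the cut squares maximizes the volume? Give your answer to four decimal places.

With cut size x, the volume is V(x) = x(20 − 2x)(17 − 2x) for 0 < x < 8.5.
V'(x) = 12x^2 − 148x + 340. Setting V'(x) = 0 gives x ≈ 3.0531 (the root in (0, 8.5)).
V''(x) = 24x − 148 is negative there, so this is the maximum; V ≈ 462.1059.

3.0531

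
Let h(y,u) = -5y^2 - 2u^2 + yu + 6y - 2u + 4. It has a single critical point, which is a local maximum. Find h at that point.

∂h/∂y = -10y + u + 6 = 0 and ∂h/∂u = y - 4u - 2 = 0, so (y, u) = (22/39, -14/39).
The Hessian has h_{yy} = -10, h_{uu} = -4, h_{yu} = 1, giving D = 39 > 0 with h_{yy} < 0, so the point is a local maximum.
h(22/39, -14/39) = 236/39.

236/39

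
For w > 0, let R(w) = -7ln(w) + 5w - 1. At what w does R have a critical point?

7/5

R'(w) = -7/w + 5 = 0 gives w = 7/5.
R''(w) = 7/w², which is positive for w > 0, so this is a local minimum.
R(7/5) = -7·ln(7/5) + 7 - 1 ≈ 3.6447.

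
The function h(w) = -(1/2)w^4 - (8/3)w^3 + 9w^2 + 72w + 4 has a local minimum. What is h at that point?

-199/2

Critical points: h'(w) = -2w^3 - 8w^2 + 18w + 72 vanishes at w = -4, -3, 3.
h''(w) = -6w^2 - 16w + 18. h''(-4) = -14 < 0 ⇒ local maximum; h''(-3) = 12 > 0 ⇒ local minimum; h''(3) = -84 < 0 ⇒ local maximum.
The local minimum is h(-3) = -199/2.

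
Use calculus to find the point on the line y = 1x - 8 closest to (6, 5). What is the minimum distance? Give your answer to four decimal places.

Minimize D(x)^2 = (x - 6)^2 + (x - 13)^2.
d/dx[D^2] = 2(x - 6) + 2·1·(x - 13) = 0 ⇒ x = 19/2.
Then y = 3/2 and the distance is √(49/2) ≈ 4.9497.

4.9497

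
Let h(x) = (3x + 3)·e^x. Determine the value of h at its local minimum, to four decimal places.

h'(x) = 3·e^x + (3x + 3)·1·e^x = (3x + 6)·e^x. Since e^x > 0, the only critical point is x = -2.
h''(-2) has the same sign as 3 > 0, so this is a local minimum.
h(-2) = (-3)·e^(-2) ≈ -0.4060.

-0.4060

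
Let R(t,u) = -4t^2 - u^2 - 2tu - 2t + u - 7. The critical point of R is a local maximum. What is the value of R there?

∂R/∂t = -8t - 2u - 2 = 0 and ∂R/∂u = -2t - 2u + 1 = 0, so (t, u) = (-1/2, 1).
The Hessian has R_{tt} = -8, R_{uu} = -2, R_{tu} = -2, giving D = 12 > 0 with R_{tt} < 0, so the point is a local maximum.
R(-1/2, 1) = -6.

-6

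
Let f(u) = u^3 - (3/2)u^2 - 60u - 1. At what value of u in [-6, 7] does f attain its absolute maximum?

The derivative is 3u^2 - 3u - 60, which vanishes at u = -4 and u = 5.
Compare values at every candidate in [-6, 7]: f(-6) = 89; f(-4) = 151; f(5) = -427/2; f(7) = -303/2.
The maximum over the interval is 151, attained at u = -4.

-4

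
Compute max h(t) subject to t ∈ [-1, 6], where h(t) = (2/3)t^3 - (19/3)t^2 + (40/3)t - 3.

Differentiating, h'(t) = 2t^2 - (38/3)t + 40/3; which vanishes at t = 4/3 and t = 5.
Evaluating at the critical points and endpoints: h(-1) = -70/3,  h(4/3) = 413/81,  h(5) = -34/3,  h(6) = -7.
So the maximum is h(4/3) = 413/81.

413/81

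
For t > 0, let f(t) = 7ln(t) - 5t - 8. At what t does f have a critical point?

f'(t) = 7/t − 5 = 0 gives t = 7/5.
f''(t) = -7/t², which is negative for t > 0, so this is a local maximum.
f(7/5) = 7·ln(7/5) - 7 - 8 ≈ -12.6447.

7/5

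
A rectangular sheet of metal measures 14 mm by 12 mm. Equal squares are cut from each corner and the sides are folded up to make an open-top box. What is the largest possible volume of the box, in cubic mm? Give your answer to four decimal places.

160.5837

With cut size x, the volume is V(x) = x(14 − 2x)(12 − 2x) for 0 < x < 6.
V'(x) = 12x^2 − 104x + 168. Setting V'(x) = 0 gives x ≈ 2.1475 (the root in (0, 6)).
V''(x) = 24x − 104 is negative there, so this is the maximum; V ≈ 160.5837.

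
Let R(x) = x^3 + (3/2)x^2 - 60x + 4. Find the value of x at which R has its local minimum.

R'(x) = 3x^2 + 3x - 60 = 0 at x = -5, 4.
Since R''(x) = 6x + 3, we get R''(-5) = -27 < 0 ⇒ local maximum; R''(4) = 27 > 0 ⇒ local minimum.
The local minimum is R(4) = -148.

4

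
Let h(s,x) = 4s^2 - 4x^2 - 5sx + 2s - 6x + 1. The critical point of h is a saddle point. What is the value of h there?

∂h/∂s = 8s - 5x + 2 = 0 and ∂h/∂x = -5s - 8x - 6 = 0, so (s, x) = (-46/89, -38/89).
The Hessian has h_{ss} = 8, h_{xx} = -8, h_{sx} = -5, giving D = -89 < 0, so the point is a saddle point.
h(-46/89, -38/89) = 157/89.

157/89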